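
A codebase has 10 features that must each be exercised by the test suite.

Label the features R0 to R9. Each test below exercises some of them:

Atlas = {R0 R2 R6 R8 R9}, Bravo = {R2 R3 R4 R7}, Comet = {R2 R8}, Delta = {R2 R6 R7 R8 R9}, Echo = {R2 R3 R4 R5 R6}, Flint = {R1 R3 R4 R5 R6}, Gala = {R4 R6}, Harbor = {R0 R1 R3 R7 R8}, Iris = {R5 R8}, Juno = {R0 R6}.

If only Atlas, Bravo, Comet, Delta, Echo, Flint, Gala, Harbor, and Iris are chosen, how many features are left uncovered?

Union of Atlas, Bravo, Comet, Delta, Echo, Flint, Gala, Harbor, Iris = {R0, R1, R2, R3, R4, R5, R6, R7, R8, R9} — that's every feature, so 0 are uncovered.

0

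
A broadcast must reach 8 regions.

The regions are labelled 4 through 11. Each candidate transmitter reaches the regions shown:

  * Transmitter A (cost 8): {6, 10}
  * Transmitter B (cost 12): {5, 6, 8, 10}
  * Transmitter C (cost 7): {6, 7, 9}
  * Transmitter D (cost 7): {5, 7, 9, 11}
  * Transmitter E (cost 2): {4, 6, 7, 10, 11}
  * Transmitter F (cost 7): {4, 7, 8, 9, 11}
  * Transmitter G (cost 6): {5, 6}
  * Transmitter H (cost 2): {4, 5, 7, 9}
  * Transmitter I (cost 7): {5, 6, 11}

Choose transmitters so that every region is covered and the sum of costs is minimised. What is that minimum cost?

E, F, H together cover every region (E ∪ F ∪ H = {4, 5, 6, 7, 8, 9, 10, 11}); total cost 2 + 7 + 2 = 11.
No covering selection has total cost below 11.

11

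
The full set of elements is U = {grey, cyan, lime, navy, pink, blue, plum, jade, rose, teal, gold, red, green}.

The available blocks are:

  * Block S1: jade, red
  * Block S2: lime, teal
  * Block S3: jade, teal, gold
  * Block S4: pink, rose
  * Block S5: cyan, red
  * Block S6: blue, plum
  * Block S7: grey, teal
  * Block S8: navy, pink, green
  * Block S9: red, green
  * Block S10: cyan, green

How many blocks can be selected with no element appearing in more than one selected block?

5

S1, S2, S4, S6, S10 are pairwise disjoint (S1={jade,red}; S2={lime,teal}; S4={pink,rose}; S6={blue,plum}; S10={cyan,green}).
Every remaining block overlaps one of these, and no 6 of the listed blocks are pairwise disjoint, so 5 is the maximum.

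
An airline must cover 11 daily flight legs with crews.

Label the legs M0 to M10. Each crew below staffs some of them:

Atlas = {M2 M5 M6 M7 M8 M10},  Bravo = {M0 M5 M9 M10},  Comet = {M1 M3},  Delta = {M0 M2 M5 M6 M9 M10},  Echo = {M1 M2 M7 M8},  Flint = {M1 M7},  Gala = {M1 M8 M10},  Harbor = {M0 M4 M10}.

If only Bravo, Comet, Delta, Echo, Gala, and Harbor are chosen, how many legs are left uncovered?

Union of Bravo, Comet, Delta, Echo, Gala, Harbor = {M0, M1, M2, M3, M4, M5, M6, M7, M8, M9, M10} — that's every leg, so 0 are uncovered.

0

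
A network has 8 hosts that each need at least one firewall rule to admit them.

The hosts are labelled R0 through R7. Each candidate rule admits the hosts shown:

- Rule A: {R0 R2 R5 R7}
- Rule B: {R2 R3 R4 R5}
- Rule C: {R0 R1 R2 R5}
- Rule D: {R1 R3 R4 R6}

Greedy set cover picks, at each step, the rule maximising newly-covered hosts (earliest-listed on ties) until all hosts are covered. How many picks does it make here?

2

Greedy: pick A (covers 4 new) → pick D (covers 4 new). Total picks: 2.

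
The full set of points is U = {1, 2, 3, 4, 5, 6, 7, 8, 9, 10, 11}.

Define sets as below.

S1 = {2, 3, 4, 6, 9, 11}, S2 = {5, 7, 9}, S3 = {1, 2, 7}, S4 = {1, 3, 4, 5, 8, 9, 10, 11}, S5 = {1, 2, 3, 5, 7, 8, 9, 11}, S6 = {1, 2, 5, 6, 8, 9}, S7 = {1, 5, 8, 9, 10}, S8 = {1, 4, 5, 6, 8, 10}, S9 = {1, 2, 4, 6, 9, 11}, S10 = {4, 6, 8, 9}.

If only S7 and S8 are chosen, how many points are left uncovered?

4

Union of S7, S8 = {1, 4, 5, 6, 8, 9, 10}.
Not covered: 2, 3, 7, 11 — 4 points.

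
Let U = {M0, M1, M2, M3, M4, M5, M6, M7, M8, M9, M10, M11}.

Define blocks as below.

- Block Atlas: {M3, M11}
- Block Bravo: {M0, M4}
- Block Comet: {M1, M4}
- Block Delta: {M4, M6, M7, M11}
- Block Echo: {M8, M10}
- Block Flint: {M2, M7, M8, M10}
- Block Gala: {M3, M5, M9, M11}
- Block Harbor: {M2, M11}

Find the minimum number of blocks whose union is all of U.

Take {Bravo, Comet, Delta, Flint, Gala}. Their union is {M0, M1, M2, M3, M4, M5, M6, M7, M8, M9, M10, M11}, which is all 12 points.
No 4 of the 8 blocks cover everything (all 70 combinations miss at least one point), so 5 is optimal.

5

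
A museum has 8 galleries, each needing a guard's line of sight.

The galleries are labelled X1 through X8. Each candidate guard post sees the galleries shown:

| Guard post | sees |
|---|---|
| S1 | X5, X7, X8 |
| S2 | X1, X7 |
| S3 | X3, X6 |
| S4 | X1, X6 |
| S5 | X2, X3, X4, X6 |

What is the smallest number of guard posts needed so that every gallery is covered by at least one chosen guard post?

3

S1 and S4 and S5 together: S1 ∪ S4 ∪ S5 = {X1, X2, X3, X4, X5, X6, X7, X8} — every gallery is covered.
Only S5 contains X2, so S5 is forced; the remaining 4 galleries need at least 2 more guard posts (each remaining guard post adds at most 3) — so at least 3 guard posts are needed, and 3 is optimal.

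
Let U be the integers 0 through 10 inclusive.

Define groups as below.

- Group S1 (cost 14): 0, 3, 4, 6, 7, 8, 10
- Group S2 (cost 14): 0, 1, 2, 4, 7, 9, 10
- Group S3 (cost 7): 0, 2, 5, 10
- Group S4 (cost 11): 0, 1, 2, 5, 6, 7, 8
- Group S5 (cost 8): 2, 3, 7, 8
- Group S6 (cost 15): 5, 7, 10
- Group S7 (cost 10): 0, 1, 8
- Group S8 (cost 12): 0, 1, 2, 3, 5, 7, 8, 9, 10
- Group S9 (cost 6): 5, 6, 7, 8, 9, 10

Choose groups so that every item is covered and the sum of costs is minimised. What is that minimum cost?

26

S1, S8 together cover every item (S1 ∪ S8 = {0, 1, 2, 3, 4, 5, 6, 7, 8, 9, 10}); total cost 14 + 12 = 26.
The greedy pick S9, S8, S1 costs 32; no covering selection beats 26.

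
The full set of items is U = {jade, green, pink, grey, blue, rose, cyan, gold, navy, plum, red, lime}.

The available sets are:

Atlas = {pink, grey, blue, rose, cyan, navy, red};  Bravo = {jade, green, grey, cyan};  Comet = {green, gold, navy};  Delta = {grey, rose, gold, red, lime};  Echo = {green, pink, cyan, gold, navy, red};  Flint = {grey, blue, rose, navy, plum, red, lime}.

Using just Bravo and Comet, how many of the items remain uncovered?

Union of Bravo, Comet = {jade, green, grey, cyan, gold, navy}.
Not covered: pink, blue, rose, plum, red, lime — 6 items.

6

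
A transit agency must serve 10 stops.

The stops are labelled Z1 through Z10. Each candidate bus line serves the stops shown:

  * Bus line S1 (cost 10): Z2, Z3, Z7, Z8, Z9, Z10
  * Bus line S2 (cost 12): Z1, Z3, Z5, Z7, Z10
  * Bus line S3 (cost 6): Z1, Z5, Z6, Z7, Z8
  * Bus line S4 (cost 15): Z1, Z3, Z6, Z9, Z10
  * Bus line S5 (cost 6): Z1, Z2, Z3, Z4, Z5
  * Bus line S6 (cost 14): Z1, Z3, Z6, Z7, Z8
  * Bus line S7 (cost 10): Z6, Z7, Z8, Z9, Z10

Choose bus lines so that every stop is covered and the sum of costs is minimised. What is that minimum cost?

S5, S7 together cover every stop (S5 ∪ S7 = {Z1, Z2, Z3, Z4, Z5, Z6, Z7, Z8, Z9, Z10}); total cost 6 + 10 = 16.
The greedy pick S3, S5, S1 costs 22; no covering selection beats 16.

16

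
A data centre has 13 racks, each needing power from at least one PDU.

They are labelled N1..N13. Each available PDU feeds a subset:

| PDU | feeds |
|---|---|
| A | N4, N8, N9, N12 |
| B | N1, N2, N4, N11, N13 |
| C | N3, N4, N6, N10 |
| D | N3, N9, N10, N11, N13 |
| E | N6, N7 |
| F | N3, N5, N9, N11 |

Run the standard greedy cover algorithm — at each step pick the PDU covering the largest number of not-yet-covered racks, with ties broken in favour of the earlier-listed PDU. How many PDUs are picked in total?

Greedy: pick B (covers 5 new) → pick A (covers 3 new) → pick C (covers 3 new) → pick E (covers 1 new) → pick F (covers 1 new). Total picks: 5.

5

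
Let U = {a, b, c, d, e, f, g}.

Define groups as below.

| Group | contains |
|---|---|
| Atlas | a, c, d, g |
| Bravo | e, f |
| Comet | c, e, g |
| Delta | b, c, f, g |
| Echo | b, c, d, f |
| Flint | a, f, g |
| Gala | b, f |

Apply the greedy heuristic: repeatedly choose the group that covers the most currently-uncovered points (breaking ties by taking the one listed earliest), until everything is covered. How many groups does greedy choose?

Greedy: pick Atlas (covers 4 new) → pick Bravo (covers 2 new) → pick Delta (covers 1 new). Total picks: 3.

3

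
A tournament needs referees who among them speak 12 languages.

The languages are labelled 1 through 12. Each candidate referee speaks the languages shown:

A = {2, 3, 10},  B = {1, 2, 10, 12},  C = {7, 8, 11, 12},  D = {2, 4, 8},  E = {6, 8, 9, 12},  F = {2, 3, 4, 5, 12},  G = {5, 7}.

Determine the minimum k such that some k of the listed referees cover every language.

4

B and C and E and F together: B ∪ C ∪ E ∪ F = {1, 2, 3, 4, 5, 6, 7, 8, 9, 10, 11, 12} — every language is covered.
Only B contains 1, so B is forced; the remaining 8 languages need at least 3 more referees (each remaining referee adds at most 3) — so at least 4 referees are needed, and 4 is optimal.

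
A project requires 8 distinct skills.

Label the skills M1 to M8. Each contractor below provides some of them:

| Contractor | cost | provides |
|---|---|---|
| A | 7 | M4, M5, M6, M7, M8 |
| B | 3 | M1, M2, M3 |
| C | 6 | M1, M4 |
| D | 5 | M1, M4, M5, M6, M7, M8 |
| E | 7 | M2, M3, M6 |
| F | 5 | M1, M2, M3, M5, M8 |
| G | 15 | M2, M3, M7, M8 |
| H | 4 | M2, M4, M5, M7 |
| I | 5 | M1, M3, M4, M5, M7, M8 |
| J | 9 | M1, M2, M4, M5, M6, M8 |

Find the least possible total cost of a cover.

B, D together cover every skill (B ∪ D = {M1, M2, M3, M4, M5, M6, M7, M8}); total cost 3 + 5 = 8.
No covering selection has total cost below 8.

8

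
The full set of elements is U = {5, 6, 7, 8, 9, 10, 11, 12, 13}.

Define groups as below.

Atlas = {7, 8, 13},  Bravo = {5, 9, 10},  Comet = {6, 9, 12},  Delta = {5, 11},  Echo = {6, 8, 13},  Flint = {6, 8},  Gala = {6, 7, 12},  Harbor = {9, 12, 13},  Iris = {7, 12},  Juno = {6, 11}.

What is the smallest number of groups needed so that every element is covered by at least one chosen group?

Atlas and Bravo and Harbor and Juno together: Atlas ∪ Bravo ∪ Harbor ∪ Juno = {5, 6, 7, 8, 9, 10, 11, 12, 13} — every element is covered.
No 3 of the 10 groups cover everything (all 120 combinations miss at least one element), so 4 is optimal.

4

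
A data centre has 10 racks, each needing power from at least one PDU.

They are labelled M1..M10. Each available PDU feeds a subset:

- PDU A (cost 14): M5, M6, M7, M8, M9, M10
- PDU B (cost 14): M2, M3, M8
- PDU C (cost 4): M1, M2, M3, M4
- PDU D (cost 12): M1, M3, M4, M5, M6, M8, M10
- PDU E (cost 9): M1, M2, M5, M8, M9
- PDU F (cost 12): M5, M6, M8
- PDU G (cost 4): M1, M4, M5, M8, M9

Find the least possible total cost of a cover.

18

A, C together cover every rack (A ∪ C = {M1, M2, M3, M4, M5, M6, M7, M8, M9, M10}); total cost 14 + 4 = 18.
The greedy pick G, C, A costs 22; no covering selection beats 18.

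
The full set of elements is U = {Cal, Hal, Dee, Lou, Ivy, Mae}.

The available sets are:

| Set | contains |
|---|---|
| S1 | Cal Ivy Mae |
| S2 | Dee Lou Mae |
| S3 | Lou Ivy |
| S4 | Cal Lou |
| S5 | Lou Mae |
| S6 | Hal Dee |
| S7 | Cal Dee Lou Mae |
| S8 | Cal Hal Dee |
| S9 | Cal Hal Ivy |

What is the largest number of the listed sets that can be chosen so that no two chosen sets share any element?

2

S3, S6 are pairwise disjoint (S3={Lou,Ivy}; S6={Hal,Dee}).
Every remaining set overlaps one of these, and no 3 of the listed sets are pairwise disjoint, so 2 is the maximum.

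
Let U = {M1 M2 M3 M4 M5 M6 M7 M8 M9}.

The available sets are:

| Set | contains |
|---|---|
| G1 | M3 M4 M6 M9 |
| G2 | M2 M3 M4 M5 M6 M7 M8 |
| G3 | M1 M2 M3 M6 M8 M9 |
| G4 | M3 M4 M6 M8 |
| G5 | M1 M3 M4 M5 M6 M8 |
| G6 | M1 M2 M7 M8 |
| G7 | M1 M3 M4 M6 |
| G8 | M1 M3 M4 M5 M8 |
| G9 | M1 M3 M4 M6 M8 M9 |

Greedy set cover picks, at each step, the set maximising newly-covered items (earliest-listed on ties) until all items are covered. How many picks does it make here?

2

Greedy: pick G2 (covers 7 new) → pick G3 (covers 2 new). Total picks: 2.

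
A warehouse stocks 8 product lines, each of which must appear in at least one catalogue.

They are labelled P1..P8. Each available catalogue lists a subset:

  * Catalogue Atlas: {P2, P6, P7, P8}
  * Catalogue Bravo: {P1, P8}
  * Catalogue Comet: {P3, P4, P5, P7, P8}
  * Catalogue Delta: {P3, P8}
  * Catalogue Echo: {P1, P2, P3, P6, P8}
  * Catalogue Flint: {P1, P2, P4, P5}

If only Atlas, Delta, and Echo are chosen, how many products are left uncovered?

Union of Atlas, Delta, Echo = {P1, P2, P3, P6, P7, P8}.
Not covered: P4, P5 — 2 products.

2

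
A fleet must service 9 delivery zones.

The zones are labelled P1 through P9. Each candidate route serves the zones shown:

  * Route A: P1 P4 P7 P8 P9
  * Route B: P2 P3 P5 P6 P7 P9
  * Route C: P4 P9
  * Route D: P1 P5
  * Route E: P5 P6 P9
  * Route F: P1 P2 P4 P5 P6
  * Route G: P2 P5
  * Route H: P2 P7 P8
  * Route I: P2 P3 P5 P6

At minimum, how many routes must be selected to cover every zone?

2

A and I together: A ∪ I = {P1, P2, P3, P4, P5, P6, P7, P8, P9} — every zone is covered.
No single route has all 9 zones (the largest, B, has 6), so 2 is optimal.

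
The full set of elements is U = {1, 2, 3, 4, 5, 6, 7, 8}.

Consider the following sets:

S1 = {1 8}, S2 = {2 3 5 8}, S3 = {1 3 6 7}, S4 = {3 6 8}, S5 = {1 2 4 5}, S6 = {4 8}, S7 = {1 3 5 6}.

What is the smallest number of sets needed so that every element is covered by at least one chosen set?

3

S3 and S5 and S6 together: S3 ∪ S5 ∪ S6 = {1, 2, 3, 4, 5, 6, 7, 8} — every element is covered.
Only S3 contains 7, so S3 is forced; the remaining 4 elements need at least 2 more sets (each remaining set adds at most 3) — so at least 3 sets are needed, and 3 is optimal.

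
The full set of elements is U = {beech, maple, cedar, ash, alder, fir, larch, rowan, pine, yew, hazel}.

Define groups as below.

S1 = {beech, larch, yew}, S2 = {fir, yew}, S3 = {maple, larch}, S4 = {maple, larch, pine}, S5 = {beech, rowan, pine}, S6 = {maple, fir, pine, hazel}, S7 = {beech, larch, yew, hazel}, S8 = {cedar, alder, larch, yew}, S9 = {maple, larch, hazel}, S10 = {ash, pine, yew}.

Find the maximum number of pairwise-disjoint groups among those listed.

S2, S3, S5 are pairwise disjoint (S2={fir,yew}; S3={maple,larch}; S5={beech,rowan,pine}).
Every remaining group overlaps one of these, and no 4 of the listed groups are pairwise disjoint, so 3 is the maximum.

3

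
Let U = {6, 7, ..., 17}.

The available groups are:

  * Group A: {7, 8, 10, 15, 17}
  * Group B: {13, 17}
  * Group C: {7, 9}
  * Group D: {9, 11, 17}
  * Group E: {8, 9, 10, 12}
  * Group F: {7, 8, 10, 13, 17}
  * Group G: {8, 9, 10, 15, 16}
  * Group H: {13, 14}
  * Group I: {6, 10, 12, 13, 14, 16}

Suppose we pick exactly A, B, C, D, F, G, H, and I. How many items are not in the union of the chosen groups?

0

Union of A, B, C, D, F, G, H, I = {6, 7, 8, 9, 10, 11, 12, 13, 14, 15, 16, 17} — that's every item, so 0 are uncovered.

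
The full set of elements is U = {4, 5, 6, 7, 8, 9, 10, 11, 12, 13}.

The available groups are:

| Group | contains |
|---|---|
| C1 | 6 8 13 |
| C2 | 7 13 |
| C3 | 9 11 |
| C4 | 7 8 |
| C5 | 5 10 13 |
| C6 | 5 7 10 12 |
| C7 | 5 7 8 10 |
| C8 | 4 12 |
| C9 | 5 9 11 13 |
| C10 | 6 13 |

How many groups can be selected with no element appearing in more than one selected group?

C3, C4, C5, C8 are pairwise disjoint (C3={9,11}; C4={7,8}; C5={5,10,13}; C8={4,12}).
Every remaining group overlaps one of these, and no 5 of the listed groups are pairwise disjoint, so 4 is the maximum.

4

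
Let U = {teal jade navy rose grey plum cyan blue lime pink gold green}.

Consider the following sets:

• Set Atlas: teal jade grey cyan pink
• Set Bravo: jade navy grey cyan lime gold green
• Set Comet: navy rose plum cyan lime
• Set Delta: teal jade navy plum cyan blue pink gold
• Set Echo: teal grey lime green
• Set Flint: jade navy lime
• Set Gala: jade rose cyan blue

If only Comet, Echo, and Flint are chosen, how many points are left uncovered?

3

Union of Comet, Echo, Flint = {teal, jade, navy, rose, grey, plum, cyan, lime, green}.
Not covered: blue, pink, gold — 3 points.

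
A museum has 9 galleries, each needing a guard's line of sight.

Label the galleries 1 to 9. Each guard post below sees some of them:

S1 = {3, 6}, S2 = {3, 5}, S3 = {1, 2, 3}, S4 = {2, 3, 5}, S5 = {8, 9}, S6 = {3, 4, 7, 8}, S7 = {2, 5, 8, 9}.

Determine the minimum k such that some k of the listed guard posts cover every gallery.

S1 and S3 and S6 and S7 together: S1 ∪ S3 ∪ S6 ∪ S7 = {1, 2, 3, 4, 5, 6, 7, 8, 9} — every gallery is covered.
No 3 of the 7 guard posts cover everything (all 35 combinations miss at least one gallery), so 4 is optimal.

4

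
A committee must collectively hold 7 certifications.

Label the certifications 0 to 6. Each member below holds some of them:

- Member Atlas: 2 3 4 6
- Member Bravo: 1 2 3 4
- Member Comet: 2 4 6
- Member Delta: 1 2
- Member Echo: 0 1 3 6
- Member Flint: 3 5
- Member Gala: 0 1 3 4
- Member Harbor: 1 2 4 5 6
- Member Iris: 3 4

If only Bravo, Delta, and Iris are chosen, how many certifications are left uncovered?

Union of Bravo, Delta, Iris = {1, 2, 3, 4}.
Not covered: 0, 5, 6 — 3 certifications.

3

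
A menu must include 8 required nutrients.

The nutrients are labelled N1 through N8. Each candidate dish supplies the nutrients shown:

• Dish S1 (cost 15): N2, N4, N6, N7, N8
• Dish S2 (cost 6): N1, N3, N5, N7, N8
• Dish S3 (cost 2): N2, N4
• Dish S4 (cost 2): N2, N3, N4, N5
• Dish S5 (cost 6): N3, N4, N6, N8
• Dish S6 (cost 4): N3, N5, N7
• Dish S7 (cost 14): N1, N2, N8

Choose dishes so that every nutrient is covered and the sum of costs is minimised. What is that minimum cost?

S2, S4, S5 together cover every nutrient (S2 ∪ S4 ∪ S5 = {N1, N2, N3, N4, N5, N6, N7, N8}); total cost 6 + 2 + 6 = 14.
No covering selection has total cost below 14.

14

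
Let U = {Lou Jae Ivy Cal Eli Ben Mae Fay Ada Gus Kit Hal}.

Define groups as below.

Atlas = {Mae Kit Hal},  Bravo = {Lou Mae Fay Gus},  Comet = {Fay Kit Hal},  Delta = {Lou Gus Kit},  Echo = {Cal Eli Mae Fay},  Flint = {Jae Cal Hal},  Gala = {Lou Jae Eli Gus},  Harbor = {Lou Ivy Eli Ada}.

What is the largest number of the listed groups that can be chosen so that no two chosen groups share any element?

2

Comet, Gala are pairwise disjoint (Comet={Fay,Kit,Hal}; Gala={Lou,Jae,Eli,Gus}).
Every remaining group overlaps one of these, and no 3 of the listed groups are pairwise disjoint, so 2 is the maximum.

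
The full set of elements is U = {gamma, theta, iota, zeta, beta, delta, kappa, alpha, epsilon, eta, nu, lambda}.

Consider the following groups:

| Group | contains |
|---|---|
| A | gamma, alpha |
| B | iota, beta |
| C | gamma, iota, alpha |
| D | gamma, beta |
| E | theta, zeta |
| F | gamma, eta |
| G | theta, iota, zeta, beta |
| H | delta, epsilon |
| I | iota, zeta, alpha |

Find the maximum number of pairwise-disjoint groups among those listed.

A, B, E, H are pairwise disjoint (A={gamma,alpha}; B={iota,beta}; E={theta,zeta}; H={delta,epsilon}).
Every remaining group overlaps one of these, and no 5 of the listed groups are pairwise disjoint, so 4 is the maximum.

4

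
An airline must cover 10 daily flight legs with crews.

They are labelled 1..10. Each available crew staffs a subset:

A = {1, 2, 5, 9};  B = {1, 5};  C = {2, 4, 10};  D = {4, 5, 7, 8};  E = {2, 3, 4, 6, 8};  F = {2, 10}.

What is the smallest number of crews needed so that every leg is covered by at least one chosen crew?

A and D and E and F together: A ∪ D ∪ E ∪ F = {1, 2, 3, 4, 5, 6, 7, 8, 9, 10} — every leg is covered.
No 3 of the 6 crews cover everything (all 20 combinations miss at least one leg), so 4 is optimal.

4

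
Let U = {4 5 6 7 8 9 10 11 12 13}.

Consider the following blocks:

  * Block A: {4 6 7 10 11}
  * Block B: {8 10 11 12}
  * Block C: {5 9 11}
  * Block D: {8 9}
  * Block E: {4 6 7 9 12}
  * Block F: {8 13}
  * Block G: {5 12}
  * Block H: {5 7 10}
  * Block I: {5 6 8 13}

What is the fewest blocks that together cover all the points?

B, E, and I cover everything between them: the union {4, 5, 6, 7, 8, 9, 10, 11, 12, 13} is all of U.
No 2 of the 9 blocks cover everything (all 36 combinations miss at least one point), so 3 is optimal.

3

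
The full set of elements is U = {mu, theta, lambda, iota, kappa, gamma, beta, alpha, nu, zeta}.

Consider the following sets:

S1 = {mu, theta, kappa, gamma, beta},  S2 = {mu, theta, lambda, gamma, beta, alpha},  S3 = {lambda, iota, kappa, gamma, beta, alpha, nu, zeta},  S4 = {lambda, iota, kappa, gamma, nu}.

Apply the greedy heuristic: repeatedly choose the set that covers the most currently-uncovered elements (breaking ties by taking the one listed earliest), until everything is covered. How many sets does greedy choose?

2

Greedy: pick S3 (covers 8 new) → pick S1 (covers 2 new). Total picks: 2.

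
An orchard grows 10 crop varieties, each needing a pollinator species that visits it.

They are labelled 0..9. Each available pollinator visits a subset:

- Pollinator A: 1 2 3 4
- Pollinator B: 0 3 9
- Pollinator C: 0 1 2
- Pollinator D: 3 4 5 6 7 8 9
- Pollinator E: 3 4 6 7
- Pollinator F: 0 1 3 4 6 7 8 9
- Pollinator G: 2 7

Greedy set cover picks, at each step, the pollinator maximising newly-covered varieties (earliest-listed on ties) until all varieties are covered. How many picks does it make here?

3

Greedy: pick F (covers 8 new) → pick A (covers 1 new) → pick D (covers 1 new). Total picks: 3.
(The true minimum cover uses only 2 pollinators, so greedy is not optimal here.)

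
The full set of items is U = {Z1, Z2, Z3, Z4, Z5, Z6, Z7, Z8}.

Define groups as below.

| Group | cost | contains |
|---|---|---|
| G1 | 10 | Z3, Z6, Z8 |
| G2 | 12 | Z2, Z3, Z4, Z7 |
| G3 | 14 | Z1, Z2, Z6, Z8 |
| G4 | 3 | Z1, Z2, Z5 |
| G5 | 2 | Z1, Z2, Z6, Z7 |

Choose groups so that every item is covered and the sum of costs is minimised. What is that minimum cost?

G1, G2, G4 together cover every item (G1 ∪ G2 ∪ G4 = {Z1, Z2, Z3, Z4, Z5, Z6, Z7, Z8}); total cost 10 + 12 + 3 = 25.
The greedy pick G5, G4, G1, G2 costs 27; no covering selection beats 25.

25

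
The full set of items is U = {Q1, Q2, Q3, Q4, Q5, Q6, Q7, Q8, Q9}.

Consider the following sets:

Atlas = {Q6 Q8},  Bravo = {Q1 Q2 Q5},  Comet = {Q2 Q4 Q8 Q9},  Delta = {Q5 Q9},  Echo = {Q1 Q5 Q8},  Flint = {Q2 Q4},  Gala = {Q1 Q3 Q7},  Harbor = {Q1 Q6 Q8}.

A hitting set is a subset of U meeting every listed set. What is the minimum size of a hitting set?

4

The 4 items {Q1, Q2, Q6, Q9} hit every set.
The sets Atlas, Delta, Flint, Gala are pairwise disjoint, so any hitting set needs a separate item for each — at least 4. Hence 4 is optimal.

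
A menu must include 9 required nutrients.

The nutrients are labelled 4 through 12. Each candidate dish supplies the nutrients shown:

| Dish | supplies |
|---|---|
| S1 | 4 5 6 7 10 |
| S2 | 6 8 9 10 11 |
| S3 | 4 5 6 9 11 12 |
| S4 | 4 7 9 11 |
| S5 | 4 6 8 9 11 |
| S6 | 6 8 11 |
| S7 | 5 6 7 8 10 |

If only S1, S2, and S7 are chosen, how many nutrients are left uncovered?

1

Union of S1, S2, S7 = {4, 5, 6, 7, 8, 9, 10, 11}.
Not covered: 12 — 1 nutrient.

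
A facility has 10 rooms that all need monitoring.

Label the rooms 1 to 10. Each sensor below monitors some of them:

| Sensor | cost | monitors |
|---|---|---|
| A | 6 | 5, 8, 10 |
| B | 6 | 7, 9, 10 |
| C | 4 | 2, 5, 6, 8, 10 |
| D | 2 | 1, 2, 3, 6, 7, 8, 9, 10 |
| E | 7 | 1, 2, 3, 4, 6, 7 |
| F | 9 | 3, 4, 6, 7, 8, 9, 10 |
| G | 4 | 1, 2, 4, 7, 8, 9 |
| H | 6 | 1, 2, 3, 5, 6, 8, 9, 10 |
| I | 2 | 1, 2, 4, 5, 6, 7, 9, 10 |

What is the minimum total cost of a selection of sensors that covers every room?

D, I together cover every room (D ∪ I = {1, 2, 3, 4, 5, 6, 7, 8, 9, 10}); total cost 2 + 2 = 4.
No covering selection has total cost below 4.

4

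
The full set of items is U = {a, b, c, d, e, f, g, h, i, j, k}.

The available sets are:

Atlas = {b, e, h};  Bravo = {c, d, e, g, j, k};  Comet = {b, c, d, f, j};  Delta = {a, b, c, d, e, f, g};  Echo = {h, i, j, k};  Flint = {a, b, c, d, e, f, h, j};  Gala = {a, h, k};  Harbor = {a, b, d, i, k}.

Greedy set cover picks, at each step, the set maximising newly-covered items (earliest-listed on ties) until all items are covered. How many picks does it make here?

3

Greedy: pick Flint (covers 8 new) → pick Bravo (covers 2 new) → pick Echo (covers 1 new). Total picks: 3.
(The true minimum cover uses only 2 sets, so greedy is not optimal here.)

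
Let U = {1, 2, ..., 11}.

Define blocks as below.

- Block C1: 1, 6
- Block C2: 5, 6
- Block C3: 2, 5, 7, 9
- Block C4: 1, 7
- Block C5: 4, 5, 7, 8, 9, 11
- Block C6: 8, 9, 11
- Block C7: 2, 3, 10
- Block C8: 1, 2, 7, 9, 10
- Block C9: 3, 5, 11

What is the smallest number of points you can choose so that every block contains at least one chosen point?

4

Take H = {1, 5, 9, 10}. Each listed block contains at least one of these, so H is a hitting set of size 4.
The blocks C2, C4, C6, C7 are pairwise disjoint, so any hitting set needs a separate point for each — at least 4. Hence 4 is optimal.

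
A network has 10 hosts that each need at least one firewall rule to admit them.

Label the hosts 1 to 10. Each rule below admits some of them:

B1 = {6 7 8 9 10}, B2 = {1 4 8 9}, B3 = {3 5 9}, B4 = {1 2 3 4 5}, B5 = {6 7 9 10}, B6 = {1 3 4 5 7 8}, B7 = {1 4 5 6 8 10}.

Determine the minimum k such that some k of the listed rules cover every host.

B1 and B4 together: B1 ∪ B4 = {1, 2, 3, 4, 5, 6, 7, 8, 9, 10} — every host is covered.
No single rule has all 10 hosts (the largest, B6, has 6), so 2 is optimal.

2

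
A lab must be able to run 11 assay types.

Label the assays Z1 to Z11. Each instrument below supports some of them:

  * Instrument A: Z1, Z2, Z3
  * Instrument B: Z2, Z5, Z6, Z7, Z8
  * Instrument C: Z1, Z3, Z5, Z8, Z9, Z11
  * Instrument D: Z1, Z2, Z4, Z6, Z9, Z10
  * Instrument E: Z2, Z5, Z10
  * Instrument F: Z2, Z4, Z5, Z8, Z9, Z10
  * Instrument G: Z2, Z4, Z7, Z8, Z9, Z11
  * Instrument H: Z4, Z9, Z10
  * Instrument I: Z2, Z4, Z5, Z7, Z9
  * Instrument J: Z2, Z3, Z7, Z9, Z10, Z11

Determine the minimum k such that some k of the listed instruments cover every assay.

Take {B, C, H}. Their union is {Z1, Z2, Z3, Z4, Z5, Z6, Z7, Z8, Z9, Z10, Z11}, which is all 11 assays.
No 2 of the 10 instruments cover everything (all 45 combinations miss at least one assay), so 3 is optimal.

3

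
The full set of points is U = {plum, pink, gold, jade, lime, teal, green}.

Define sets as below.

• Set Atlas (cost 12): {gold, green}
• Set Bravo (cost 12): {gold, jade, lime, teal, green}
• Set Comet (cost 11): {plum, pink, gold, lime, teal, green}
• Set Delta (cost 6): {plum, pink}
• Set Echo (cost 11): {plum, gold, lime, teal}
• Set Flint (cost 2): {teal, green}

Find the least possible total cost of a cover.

Bravo, Delta together cover every point (Bravo ∪ Delta = {plum, pink, gold, jade, lime, teal, green}); total cost 12 + 6 = 18.
The greedy pick Flint, Comet, Bravo costs 25; no covering selection beats 18.

18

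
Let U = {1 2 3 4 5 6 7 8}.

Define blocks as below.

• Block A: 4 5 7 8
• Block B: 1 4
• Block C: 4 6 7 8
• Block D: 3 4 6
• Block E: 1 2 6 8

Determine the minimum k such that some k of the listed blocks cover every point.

3

Take {A, D, E}. Their union is {1, 2, 3, 4, 5, 6, 7, 8}, which is all 8 points.
Only E contains 2, so E is forced; the remaining 4 points need at least 2 more blocks (each remaining block adds at most 3) — so at least 3 blocks are needed, and 3 is optimal.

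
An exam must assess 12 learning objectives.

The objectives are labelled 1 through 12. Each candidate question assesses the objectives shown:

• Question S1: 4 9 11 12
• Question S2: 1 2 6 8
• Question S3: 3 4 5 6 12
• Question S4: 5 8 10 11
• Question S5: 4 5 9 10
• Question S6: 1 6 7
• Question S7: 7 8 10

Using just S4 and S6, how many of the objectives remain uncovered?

5

Union of S4, S6 = {1, 5, 6, 7, 8, 10, 11}.
Not covered: 2, 3, 4, 9, 12 — 5 objectives.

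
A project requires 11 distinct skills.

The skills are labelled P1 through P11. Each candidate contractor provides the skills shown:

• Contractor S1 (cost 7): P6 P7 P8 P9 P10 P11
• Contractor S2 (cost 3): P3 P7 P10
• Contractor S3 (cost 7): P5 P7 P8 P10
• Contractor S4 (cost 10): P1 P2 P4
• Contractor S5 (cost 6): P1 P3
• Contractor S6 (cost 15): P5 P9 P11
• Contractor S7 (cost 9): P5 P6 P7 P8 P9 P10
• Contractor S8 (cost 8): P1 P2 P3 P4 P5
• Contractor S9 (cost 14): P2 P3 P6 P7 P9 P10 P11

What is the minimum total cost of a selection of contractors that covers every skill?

15

S1, S8 together cover every skill (S1 ∪ S8 = {P1, P2, P3, P4, P5, P6, P7, P8, P9, P10, P11}); total cost 7 + 8 = 15.
The greedy pick S2, S1, S8 costs 18; no covering selection beats 15.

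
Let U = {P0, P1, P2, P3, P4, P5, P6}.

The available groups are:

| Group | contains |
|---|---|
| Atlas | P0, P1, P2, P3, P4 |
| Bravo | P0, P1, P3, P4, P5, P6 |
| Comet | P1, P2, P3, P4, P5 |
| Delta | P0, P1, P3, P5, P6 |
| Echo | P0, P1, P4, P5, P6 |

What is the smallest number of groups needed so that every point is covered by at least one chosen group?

Comet and Delta together: Comet ∪ Delta = {P0, P1, P2, P3, P4, P5, P6} — every point is covered.
No single group has all 7 points (the largest, Bravo, has 6), so 2 is optimal.

2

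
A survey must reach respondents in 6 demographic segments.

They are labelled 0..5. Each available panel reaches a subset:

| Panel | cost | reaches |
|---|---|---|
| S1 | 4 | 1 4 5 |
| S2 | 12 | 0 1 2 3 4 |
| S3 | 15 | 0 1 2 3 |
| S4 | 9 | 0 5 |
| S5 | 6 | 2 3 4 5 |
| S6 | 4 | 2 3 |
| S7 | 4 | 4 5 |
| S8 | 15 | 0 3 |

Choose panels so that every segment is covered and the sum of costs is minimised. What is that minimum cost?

S2, S7 together cover every segment (S2 ∪ S7 = {0, 1, 2, 3, 4, 5}); total cost 12 + 4 = 16.
The greedy pick S1, S6, S4 costs 17; no covering selection beats 16.

16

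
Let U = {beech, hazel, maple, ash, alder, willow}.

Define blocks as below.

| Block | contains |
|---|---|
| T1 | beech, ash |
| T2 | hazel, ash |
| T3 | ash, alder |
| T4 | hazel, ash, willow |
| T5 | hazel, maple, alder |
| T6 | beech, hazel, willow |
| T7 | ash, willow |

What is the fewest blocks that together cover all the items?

3

T5, T6, and T7 cover everything between them: the union {beech, hazel, maple, ash, alder, willow} is all of U.
Only T5 contains maple, so T5 is forced; the remaining 3 items need at least 2 more blocks (each remaining block adds at most 2) — so at least 3 blocks are needed, and 3 is optimal.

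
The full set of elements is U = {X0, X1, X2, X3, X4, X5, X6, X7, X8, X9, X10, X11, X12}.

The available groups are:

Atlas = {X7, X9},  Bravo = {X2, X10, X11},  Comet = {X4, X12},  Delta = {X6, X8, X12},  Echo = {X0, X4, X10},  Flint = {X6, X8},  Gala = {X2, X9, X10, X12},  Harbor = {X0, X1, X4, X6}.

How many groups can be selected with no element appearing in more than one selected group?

4

Atlas, Bravo, Comet, Flint are pairwise disjoint (Atlas={X7,X9}; Bravo={X2,X10,X11}; Comet={X4,X12}; Flint={X6,X8}).
Every remaining group overlaps one of these, and no 5 of the listed groups are pairwise disjoint, so 4 is the maximum.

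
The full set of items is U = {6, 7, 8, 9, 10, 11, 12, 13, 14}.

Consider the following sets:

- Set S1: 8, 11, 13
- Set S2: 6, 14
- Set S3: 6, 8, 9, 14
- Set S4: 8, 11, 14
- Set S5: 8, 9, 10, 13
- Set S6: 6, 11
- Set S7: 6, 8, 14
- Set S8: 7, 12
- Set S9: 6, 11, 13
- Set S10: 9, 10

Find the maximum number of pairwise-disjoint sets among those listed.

4

S1, S2, S8, S10 are pairwise disjoint (S1={8,11,13}; S2={6,14}; S8={7,12}; S10={9,10}).
Every remaining set overlaps one of these, and no 5 of the listed sets are pairwise disjoint, so 4 is the maximum.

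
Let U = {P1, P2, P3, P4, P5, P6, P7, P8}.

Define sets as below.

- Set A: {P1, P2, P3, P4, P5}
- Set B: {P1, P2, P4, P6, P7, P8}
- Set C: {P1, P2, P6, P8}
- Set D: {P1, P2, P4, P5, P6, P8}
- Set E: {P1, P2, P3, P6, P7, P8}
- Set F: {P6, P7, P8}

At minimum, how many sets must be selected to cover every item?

A and F together: A ∪ F = {P1, P2, P3, P4, P5, P6, P7, P8} — every item is covered.
No single set has all 8 items (the largest, B, has 6), so 2 is optimal.

2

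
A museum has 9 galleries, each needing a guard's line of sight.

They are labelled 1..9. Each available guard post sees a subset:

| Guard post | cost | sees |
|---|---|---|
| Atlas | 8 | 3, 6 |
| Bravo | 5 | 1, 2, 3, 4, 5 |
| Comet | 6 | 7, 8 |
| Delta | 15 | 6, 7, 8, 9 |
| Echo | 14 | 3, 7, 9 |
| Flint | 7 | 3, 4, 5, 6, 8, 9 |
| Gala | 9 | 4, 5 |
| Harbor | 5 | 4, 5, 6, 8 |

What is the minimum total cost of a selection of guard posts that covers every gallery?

18

Bravo, Comet, Flint together cover every gallery (Bravo ∪ Comet ∪ Flint = {1, 2, 3, 4, 5, 6, 7, 8, 9}); total cost 5 + 6 + 7 = 18.
No covering selection has total cost below 18.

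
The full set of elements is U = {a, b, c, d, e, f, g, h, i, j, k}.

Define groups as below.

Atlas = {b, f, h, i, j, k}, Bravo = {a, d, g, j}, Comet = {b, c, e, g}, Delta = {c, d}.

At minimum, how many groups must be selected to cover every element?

Take {Atlas, Bravo, Comet}. Their union is {a, b, c, d, e, f, g, h, i, j, k}, which is all 11 elements.
Only Bravo contains a, so Bravo is forced; the remaining 7 elements need at least 2 more groups (each remaining group adds at most 5) — so at least 3 groups are needed, and 3 is optimal.

3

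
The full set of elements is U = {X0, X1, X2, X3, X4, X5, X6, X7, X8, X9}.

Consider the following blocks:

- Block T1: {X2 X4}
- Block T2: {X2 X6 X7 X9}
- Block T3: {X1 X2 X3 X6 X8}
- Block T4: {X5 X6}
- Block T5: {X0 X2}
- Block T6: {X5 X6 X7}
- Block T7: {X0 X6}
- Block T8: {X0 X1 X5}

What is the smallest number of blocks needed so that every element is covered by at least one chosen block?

4

Take {T1, T2, T3, T8}. Their union is {X0, X1, X2, X3, X4, X5, X6, X7, X8, X9}, which is all 10 elements.
Only T3 contains X3, so T3 is forced; the remaining 5 elements need at least 3 more blocks (each remaining block adds at most 2) — so at least 4 blocks are needed, and 4 is optimal.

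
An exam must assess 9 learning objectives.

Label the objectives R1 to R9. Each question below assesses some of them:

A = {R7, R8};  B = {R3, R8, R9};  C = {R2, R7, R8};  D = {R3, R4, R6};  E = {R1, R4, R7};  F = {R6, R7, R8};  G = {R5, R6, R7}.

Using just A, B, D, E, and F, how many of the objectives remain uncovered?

Union of A, B, D, E, F = {R1, R3, R4, R6, R7, R8, R9}.
Not covered: R2, R5 — 2 objectives.

2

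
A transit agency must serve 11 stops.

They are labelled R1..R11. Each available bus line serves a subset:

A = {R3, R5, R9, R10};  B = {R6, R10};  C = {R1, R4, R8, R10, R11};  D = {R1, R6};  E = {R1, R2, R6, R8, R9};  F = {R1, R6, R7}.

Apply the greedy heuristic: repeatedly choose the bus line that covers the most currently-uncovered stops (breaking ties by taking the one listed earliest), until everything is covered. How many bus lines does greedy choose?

Greedy: pick C (covers 5 new) → pick A (covers 3 new) → pick E (covers 2 new) → pick F (covers 1 new). Total picks: 4.

4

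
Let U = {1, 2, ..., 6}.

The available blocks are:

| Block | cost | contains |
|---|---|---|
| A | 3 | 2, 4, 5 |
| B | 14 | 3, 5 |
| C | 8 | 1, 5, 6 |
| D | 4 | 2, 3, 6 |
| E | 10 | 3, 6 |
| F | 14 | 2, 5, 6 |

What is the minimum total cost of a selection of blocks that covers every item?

15

A, C, D together cover every item (A ∪ C ∪ D = {1, 2, 3, 4, 5, 6}); total cost 3 + 8 + 4 = 15.
No covering selection has total cost below 15.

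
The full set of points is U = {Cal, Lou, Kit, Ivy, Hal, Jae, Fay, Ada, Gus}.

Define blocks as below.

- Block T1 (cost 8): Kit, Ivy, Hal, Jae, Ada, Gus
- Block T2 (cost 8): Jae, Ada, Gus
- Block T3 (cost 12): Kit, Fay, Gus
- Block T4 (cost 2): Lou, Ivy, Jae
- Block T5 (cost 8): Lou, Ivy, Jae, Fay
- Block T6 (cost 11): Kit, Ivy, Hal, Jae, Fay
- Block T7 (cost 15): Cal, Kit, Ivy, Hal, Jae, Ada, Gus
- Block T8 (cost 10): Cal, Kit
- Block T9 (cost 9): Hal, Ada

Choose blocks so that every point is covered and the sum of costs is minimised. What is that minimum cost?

23

T5, T7 together cover every point (T5 ∪ T7 = {Cal, Lou, Kit, Ivy, Hal, Jae, Fay, Ada, Gus}); total cost 8 + 15 = 23.
The greedy pick T4, T1, T5, T8 costs 28; no covering selection beats 23.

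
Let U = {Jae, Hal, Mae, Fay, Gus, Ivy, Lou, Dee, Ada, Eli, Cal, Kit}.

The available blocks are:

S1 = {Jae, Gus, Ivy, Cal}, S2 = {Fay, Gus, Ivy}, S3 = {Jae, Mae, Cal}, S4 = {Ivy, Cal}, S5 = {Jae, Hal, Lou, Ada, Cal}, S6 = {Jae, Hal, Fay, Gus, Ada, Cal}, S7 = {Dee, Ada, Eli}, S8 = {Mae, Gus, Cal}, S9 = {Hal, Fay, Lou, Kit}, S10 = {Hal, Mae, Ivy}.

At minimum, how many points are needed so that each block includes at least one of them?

4

The 4 points {Hal, Ivy, Dee, Cal} hit every block.
No choice of 3 points meets every block, so 4 is the minimum.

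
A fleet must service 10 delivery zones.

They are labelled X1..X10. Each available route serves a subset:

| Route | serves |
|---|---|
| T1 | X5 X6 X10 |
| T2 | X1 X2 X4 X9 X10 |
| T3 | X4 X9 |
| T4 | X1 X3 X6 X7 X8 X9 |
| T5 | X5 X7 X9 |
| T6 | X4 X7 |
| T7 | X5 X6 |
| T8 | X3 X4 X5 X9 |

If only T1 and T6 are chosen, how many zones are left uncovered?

Union of T1, T6 = {X4, X5, X6, X7, X10}.
Not covered: X1, X2, X3, X8, X9 — 5 zones.

5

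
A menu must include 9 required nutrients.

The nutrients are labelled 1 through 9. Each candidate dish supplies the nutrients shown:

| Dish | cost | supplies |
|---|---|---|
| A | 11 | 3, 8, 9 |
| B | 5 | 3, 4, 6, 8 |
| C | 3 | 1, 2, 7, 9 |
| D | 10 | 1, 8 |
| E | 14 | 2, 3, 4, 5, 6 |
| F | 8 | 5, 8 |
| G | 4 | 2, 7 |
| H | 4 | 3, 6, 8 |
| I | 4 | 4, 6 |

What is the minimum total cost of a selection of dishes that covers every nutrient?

16

B, C, F together cover every nutrient (B ∪ C ∪ F = {1, 2, 3, 4, 5, 6, 7, 8, 9}); total cost 5 + 3 + 8 = 16.
No covering selection has total cost below 16.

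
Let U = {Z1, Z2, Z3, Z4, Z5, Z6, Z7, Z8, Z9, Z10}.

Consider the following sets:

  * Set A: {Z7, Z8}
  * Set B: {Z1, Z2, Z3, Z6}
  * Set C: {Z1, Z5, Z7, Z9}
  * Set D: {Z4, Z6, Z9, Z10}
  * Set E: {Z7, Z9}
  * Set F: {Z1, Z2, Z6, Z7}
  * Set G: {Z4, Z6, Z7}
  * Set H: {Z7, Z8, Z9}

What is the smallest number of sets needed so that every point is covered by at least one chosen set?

Take {B, C, D, H}. Their union is {Z1, Z2, Z3, Z4, Z5, Z6, Z7, Z8, Z9, Z10}, which is all 10 points.
No 3 of the 8 sets cover everything (all 56 combinations miss at least one point), so 4 is optimal.

4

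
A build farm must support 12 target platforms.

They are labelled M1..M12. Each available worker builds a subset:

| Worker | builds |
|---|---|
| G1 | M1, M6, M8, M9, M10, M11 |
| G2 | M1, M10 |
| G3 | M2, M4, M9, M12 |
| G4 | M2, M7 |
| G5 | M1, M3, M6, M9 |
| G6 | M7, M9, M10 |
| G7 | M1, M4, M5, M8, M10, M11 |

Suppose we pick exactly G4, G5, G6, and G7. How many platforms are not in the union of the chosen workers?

Union of G4, G5, G6, G7 = {M1, M2, M3, M4, M5, M6, M7, M8, M9, M10, M11}.
Not covered: M12 — 1 platform.

1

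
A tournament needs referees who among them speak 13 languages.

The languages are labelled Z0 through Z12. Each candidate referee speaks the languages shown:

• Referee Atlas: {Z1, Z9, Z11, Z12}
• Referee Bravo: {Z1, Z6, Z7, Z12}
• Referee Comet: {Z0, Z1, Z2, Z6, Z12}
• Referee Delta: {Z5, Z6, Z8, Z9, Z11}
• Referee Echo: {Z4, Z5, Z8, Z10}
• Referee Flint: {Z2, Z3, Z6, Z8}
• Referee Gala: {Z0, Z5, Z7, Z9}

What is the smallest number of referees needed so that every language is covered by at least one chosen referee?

4

Atlas and Echo and Flint and Gala together: Atlas ∪ Echo ∪ Flint ∪ Gala = {Z0, Z1, Z2, Z3, Z4, Z5, Z6, Z7, Z8, Z9, Z10, Z11, Z12} — every language is covered.
Only Flint contains Z3, so Flint is forced; the remaining 9 languages need at least 3 more referees (each remaining referee adds at most 4) — so at least 4 referees are needed, and 4 is optimal.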